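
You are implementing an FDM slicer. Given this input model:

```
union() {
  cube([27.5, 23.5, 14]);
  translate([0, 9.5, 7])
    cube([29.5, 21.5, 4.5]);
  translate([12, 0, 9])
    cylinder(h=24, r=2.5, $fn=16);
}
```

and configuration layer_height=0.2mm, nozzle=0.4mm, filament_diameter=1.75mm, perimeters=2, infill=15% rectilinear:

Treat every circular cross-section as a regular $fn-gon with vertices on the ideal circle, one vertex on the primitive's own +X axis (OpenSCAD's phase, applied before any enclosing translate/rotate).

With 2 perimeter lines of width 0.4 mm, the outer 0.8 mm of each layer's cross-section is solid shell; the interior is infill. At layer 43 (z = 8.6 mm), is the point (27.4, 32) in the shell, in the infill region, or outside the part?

outside

At z = 8.6 mm: the cube (footprint 27.5×23.5) is included at this height; the cube at (0, 9.5) is present — its section is the full 29.5×21.5 rectangle; the cylinder at (12, 0) is absent (z outside [9, 33]); Merging all regions: the regions partially overlap (shared area 385.00 mm²), so overlapping operands fuse into one piece — 1 connected region. Overall, the cross-section is a single solid region. The nearest boundary edge runs (0.00, 31.00)→(29.50, 31.00); distance from the point to it = 1.00 mm. The point is not inside any of the regions above, so it lies outside the cross-section (1.00 mm from the nearest boundary).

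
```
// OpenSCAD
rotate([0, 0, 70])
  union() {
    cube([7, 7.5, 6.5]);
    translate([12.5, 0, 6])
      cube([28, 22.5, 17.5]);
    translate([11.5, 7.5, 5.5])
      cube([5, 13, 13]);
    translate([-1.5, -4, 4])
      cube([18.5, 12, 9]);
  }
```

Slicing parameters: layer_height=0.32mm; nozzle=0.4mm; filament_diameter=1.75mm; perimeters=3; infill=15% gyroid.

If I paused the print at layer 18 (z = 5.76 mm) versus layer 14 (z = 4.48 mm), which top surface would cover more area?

Layer 18 (z = 5.76): the cube (footprint 7×7.5) is included at this height (area 52.50 mm²); the cube at (12.5, 0) is absent (z outside [6, 23.5]); the cube at (11.5, 7.5) is present — its section is the full 5×13 rectangle (area 65.00 mm²); the 18.5×12 cube at (-1.5, -4) contributes its full rectangle (area 222.00 mm²); Merging all regions: the regions partially overlap — summed areas 339.50 mm² minus the doubly-counted overlap 55.00 mm² gives 284.50 mm² — area = 284.50 mm²; (rotated 70° about Z; rotation is an isometry so areas/perimeters/island counts are preserved). So its area = 284.50 mm². Layer 14 (z = 4.48): the cube is present — its section is the full 7×7.5 rectangle (area 52.50 mm²); the cube at (12.5, 0) is not intersected at this z (z outside [6, 23.5]); the cube at (11.5, 7.5) is absent (z outside [5.5, 18.5]); the 18.5×12 cube at (-1.5, -4) contributes its full rectangle (area 222.00 mm²); Merging all regions: the 7×7.5 cube lies entirely inside the 18.5×12 cube at (-1.5, -4), so the union is just the 18.5×12 cube at (-1.5, -4) — area = 222.00 mm²; (whole slice rotated 70° about Z — lengths, areas and connectivity unchanged). So its area = 222.00 mm². Layer 18 is larger (284.50 vs 222.00 mm²).

layer 18 (z = 5.76 mm)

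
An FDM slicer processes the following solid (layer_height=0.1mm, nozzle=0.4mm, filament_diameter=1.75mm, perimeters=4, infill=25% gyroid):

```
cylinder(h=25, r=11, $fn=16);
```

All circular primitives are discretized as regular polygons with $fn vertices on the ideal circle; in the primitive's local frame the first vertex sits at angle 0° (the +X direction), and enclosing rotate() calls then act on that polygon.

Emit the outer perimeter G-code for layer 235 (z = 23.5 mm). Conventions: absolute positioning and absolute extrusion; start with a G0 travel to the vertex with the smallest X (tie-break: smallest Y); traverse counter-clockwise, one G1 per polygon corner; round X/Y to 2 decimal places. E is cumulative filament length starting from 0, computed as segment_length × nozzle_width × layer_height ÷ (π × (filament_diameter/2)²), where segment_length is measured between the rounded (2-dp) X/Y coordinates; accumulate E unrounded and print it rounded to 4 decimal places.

At z = 23.5 mm: the r=11 cylinder gives a regular 16-gon of circumradius 11 (constant along its height). The outline is a single polygon with 16 vertices. Extrusion per mm of travel: 0.4 × 0.1 / (π × 0.875²) = 0.016630. Accumulating E over each segment gives final E = 1.1420.

G0 X-11.00 Y0.00 Z23.50
G1 X-10.16 Y-4.21 E0.0714
G1 X-7.78 Y-7.78 E0.1427
G1 X-4.21 Y-10.16 E0.2141
G1 X0.00 Y-11.00 E0.2855
G1 X4.21 Y-10.16 E0.3569
G1 X7.78 Y-7.78 E0.4282
G1 X10.16 Y-4.21 E0.4996
G1 X11.00 Y0.00 E0.5710
G1 X10.16 Y4.21 E0.6424
G1 X7.78 Y7.78 E0.7137
G1 X4.21 Y10.16 E0.7851
G1 X0.00 Y11.00 E0.8565
G1 X-4.21 Y10.16 E0.9279
G1 X-7.78 Y7.78 E0.9992
G1 X-10.16 Y4.21 E1.0706
G1 X-11.00 Y0.00 E1.1420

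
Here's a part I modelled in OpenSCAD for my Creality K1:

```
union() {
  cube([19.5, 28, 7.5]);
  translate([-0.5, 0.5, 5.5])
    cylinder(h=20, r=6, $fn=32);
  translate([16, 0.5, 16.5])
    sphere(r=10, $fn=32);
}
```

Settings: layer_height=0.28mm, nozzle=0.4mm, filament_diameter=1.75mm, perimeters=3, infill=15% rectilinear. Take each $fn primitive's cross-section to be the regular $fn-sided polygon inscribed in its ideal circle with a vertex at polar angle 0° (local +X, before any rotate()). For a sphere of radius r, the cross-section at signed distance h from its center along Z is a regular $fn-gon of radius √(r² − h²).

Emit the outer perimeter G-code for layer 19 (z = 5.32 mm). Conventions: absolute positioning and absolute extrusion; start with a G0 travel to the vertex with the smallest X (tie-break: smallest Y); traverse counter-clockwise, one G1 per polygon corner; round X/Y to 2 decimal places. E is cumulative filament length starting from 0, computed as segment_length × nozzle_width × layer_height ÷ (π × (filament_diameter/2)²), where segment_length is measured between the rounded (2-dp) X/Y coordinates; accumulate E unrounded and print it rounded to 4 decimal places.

G0 X0.00 Y0.00 Z5.32
G1 X19.50 Y0.00 E0.9080
G1 X19.50 Y28.00 E2.2118
G1 X0.00 Y28.00 E3.1198
G1 X0.00 Y0.00 E4.4236

At z = 5.32 mm: the 19.5×28 cube contributes its full rectangle; the cylinder at (-0.5, 0.5) is not intersected at this z (z outside [5.5, 25.5]); the sphere at (16, 0.5) is absent (|z−center|=11.180 > r=10); Combining (union): only the 19.5×28 cube is present, so the union is just that shape — 1 connected region. The outline is a single polygon with 4 vertices. Extrusion per mm of travel: 0.4 × 0.28 / (π × 0.875²) = 0.046564. Accumulating E over each segment gives final E = 4.4236.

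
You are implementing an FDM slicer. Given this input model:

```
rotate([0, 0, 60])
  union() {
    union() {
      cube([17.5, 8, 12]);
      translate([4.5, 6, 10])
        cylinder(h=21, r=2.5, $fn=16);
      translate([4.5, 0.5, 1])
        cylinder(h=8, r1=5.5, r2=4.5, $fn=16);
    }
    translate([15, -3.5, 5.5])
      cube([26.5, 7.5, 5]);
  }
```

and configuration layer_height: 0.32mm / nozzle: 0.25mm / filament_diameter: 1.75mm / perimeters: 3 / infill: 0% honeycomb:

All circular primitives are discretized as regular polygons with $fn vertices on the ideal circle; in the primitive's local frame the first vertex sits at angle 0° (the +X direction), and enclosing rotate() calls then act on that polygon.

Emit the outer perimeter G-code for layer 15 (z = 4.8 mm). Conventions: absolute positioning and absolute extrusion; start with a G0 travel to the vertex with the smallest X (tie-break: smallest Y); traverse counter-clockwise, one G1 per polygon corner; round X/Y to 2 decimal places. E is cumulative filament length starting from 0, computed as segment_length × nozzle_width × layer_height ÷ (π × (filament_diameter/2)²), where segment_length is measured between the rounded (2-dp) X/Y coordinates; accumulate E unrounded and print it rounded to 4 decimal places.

G0 X-6.93 Y4.00 Z4.80
G1 X-2.28 Y1.32 E0.1785
G1 X-2.17 Y1.09 E0.1870
G1 X-0.70 Y-0.20 E0.2520
G1 X1.16 Y-0.83 E0.3174
G1 X3.12 Y-0.71 E0.3827
G1 X4.88 Y0.16 E0.4480
G1 X6.17 Y1.63 E0.5130
G1 X6.80 Y3.49 E0.5783
G1 X6.67 Y5.45 E0.6437
G1 X5.80 Y7.21 E0.7090
G1 X4.71 Y8.16 E0.7571
G1 X8.75 Y15.16 E1.0259
G1 X1.82 Y19.16 E1.2920
G1 X-6.93 Y4.00 E1.8742

At z = 4.8 mm: the 17.5×8 cube contributes its full rectangle; the cylinder at (4.5, 6) does not reach this height (z outside [10, 31]); the cone at (4.5, 0.5) (r1=5.5→r2=4.5) has section circumradius 5.025 here — a regular 16-gon; Taking the union: the regions partially overlap (shared area 42.73 mm²), so overlapping operands fuse into one piece — 1 connected region; the cube at (15, -3.5) is absent (z outside [5.5, 10.5]); Taking the union: only the result so far is present, so the union is just that shape — 1 connected region; (whole slice rotated 60° about Z — lengths, areas and connectivity unchanged). The outline is a single polygon with 14 vertices. Extrusion per mm of travel: 0.25 × 0.32 / (π × 0.875²) = 0.033260. Accumulating E over each segment gives final E = 1.8742.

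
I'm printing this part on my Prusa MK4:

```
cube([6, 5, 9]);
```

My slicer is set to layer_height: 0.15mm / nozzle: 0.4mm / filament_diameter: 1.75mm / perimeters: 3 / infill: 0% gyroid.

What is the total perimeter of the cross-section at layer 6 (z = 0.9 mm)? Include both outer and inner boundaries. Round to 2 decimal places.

22.00 mm

At z = 0.9 mm: the 6×5 cube contributes its full rectangle (perimeter 22.00 mm). Overall, the cross-section is a single solid region. Total boundary length (outer) = 22.00 mm.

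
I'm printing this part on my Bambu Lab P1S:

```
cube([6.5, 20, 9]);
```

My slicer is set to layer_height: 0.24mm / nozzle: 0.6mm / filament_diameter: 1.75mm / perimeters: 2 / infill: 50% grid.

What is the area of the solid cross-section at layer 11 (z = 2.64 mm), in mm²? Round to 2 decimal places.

130.00 mm²

At z = 2.64 mm: the cube (footprint 6.5×20) is included at this height (area 130.00 mm²). Overall, the cross-section is a single solid region. Net area = 130.00 mm².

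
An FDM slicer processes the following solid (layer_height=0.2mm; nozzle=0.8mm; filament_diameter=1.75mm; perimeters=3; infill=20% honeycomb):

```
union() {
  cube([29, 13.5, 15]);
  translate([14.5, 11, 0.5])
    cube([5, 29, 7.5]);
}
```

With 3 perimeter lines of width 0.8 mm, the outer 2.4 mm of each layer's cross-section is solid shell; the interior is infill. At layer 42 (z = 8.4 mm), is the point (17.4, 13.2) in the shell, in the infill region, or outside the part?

shell

At z = 8.4 mm: the cube is present — its section is the full 29×13.5 rectangle; the cube at (14.5, 11) is not intersected at this z (z outside [0.5, 8]); Combining (union): only the 29×13.5 cube is present, so the union is just that shape — 1 connected region. Overall, the cross-section is a single solid region. The nearest boundary edge runs (29.00, 13.50)→(0.00, 13.50); distance from the point to it = 0.30 mm. The point is inside the cross-section, 0.30 mm from the nearest boundary — within the 2.4 mm shell band (3 × 0.8).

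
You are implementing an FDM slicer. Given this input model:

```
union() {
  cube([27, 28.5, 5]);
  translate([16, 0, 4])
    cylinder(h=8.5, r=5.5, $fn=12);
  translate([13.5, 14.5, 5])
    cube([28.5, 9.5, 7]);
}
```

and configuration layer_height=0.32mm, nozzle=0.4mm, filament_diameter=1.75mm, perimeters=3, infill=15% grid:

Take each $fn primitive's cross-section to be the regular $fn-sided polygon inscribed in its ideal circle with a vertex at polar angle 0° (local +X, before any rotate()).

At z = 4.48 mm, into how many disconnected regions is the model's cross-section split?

At z = 4.48 mm: the cube is present — its section is the full 27×28.5 rectangle; the r=5.5 cylinder at (16, 0) contributes a regular 12-gon of circumradius 5.5; the cube at (13.5, 14.5) is not intersected at this z (z outside [5, 12]); Merging all regions: the regions partially overlap (shared area 45.38 mm²), so overlapping operands fuse into one piece — 1 connected region. The result has 1 disconnected region.

1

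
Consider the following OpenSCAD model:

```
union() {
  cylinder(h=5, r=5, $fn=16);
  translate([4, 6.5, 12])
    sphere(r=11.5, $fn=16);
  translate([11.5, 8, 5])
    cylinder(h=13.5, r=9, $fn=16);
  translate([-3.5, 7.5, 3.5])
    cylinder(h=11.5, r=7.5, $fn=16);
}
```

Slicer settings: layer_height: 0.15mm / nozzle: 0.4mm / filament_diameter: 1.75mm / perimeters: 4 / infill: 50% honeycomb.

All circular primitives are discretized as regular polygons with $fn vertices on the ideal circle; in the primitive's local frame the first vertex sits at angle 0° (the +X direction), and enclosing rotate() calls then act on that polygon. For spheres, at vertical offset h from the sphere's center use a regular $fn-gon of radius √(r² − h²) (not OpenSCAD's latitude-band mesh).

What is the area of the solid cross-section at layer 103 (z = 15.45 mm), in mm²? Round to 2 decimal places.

At z = 15.45 mm: the cylinder is absent (z outside [0, 5]); the sphere at (4, 6.5): section is a regular 16-gon, circumradius = √(r²−h²) = √(11.5²−3.45²) = 10.970 (area = (16/2)·10.970²·sin(360°/16) = 368.44 mm²); the cylinder at (11.5, 8): section is a regular 16-gon, circumradius r=9 (area = (16/2)·9.000²·sin(360°/16) = 247.98 mm²); the cylinder at (-3.5, 7.5) is absent (z outside [3.5, 15]); Taking the union: the regions partially overlap — summed areas 616.42 mm² minus the doubly-counted overlap 156.02 mm² gives 460.40 mm² — area = 460.40 mm². Overall, the cross-section is a single solid region. Net area = 460.40 mm².

460.40 mm²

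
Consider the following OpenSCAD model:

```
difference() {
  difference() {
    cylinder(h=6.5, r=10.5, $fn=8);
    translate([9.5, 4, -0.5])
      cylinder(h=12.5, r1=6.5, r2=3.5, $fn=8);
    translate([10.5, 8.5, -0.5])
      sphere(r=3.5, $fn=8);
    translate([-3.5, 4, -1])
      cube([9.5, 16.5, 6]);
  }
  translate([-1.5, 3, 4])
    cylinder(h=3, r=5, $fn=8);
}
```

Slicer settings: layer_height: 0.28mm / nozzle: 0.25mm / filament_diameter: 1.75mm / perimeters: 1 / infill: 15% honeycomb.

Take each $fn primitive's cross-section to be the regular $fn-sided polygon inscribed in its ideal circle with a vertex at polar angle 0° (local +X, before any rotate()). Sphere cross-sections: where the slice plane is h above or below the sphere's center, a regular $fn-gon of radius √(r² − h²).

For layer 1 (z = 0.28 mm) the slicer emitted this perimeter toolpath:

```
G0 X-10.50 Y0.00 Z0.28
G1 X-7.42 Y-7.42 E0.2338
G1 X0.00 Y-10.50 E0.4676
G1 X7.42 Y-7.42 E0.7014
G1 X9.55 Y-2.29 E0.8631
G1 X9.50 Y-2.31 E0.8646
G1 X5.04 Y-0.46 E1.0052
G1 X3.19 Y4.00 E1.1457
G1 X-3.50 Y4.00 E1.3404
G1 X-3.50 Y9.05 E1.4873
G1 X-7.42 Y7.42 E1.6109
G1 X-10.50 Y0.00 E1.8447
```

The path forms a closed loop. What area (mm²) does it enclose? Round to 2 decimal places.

Apply the shoelace formula to the sequence of (X, Y) vertices; enclosed area = 222.18 mm².

222.18 mm²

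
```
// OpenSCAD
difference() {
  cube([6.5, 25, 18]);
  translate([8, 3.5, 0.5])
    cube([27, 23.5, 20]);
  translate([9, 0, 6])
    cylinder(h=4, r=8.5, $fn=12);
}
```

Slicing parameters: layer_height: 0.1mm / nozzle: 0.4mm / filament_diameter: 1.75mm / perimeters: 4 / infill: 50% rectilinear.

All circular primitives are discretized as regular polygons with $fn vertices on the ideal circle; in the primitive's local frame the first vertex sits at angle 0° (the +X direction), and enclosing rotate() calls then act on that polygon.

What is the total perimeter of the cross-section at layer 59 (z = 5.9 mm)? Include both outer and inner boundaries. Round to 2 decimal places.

63.00 mm

At z = 5.9 mm: the cube is present — its section is the full 6.5×25 rectangle (perimeter 63.00 mm); the 27×23.5 cube at (8, 3.5) contributes its full rectangle (perimeter 101.00 mm); the cylinder at (9, 0) is absent (z outside [6, 10]); Subtracting the remaining from the first: starting from the 6.5×25 cube, the 27×23.5 cube at (8, 3.5) misses the remaining region (no effect) — boundary = 63.00 mm. Overall, the cross-section is a single solid region. Total boundary length (outer) = 63.00 mm.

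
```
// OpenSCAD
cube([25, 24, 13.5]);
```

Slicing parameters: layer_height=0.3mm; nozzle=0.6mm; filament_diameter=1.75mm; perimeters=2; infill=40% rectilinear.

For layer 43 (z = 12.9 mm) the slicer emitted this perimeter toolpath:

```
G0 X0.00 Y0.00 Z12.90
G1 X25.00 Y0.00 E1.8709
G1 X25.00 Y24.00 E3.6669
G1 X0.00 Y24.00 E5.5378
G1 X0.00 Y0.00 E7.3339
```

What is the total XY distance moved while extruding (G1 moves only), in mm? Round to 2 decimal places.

Sum the Euclidean lengths of each G1 segment: total = 98.00 mm.

98.00 mm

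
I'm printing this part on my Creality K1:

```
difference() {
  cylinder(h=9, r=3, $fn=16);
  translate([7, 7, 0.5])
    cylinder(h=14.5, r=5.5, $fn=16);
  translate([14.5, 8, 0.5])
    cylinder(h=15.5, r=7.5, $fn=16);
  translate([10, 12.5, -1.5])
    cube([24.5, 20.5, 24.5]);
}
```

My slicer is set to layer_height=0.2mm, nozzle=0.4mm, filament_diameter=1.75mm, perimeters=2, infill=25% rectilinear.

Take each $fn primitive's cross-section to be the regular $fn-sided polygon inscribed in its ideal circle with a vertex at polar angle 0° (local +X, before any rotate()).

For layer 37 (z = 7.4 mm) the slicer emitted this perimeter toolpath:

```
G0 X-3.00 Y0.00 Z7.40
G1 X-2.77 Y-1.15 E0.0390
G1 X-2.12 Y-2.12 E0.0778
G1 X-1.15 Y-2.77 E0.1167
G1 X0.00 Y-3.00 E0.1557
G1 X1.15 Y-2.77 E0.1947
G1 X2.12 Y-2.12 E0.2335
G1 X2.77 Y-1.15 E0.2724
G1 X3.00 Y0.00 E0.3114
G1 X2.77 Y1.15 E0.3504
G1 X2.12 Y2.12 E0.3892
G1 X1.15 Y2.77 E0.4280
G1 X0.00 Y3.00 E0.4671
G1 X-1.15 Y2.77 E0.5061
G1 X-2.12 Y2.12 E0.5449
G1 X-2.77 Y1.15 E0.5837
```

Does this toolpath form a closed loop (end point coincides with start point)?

no

Start point (G0): (-3.00, 0.00). End point (last G1): the path does not return to the start — open.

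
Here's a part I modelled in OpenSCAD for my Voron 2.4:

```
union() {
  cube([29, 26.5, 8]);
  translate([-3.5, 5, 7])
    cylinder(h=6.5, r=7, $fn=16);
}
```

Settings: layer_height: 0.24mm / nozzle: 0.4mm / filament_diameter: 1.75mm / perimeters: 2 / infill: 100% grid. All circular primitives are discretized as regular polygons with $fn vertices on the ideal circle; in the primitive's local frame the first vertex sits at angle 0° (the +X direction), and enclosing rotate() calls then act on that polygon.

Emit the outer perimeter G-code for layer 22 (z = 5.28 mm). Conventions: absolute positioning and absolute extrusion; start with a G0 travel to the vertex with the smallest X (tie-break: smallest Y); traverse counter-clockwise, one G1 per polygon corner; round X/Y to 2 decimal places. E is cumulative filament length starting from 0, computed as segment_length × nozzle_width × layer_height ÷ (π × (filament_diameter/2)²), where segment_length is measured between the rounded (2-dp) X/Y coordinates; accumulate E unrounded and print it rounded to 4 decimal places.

At z = 5.28 mm: the cube is present — its section is the full 29×26.5 rectangle; the cylinder at (-3.5, 5) does not reach this height (z outside [7, 13.5]); Taking the union: only the 29×26.5 cube is present, so the union is just that shape — 1 connected region. The outline is a single polygon with 4 vertices. Extrusion per mm of travel: 0.4 × 0.24 / (π × 0.875²) = 0.039912. Accumulating E over each segment gives final E = 4.4302.

G0 X0.00 Y0.00 Z5.28
G1 X29.00 Y0.00 E1.1575
G1 X29.00 Y26.50 E2.2151
G1 X0.00 Y26.50 E3.3726
G1 X0.00 Y0.00 E4.4302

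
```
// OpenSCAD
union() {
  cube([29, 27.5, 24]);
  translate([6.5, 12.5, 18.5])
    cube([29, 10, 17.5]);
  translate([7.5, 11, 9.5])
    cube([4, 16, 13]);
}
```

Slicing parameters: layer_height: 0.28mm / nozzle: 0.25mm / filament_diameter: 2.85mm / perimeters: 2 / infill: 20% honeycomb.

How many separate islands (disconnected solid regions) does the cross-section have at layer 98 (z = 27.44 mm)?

1

At z = 27.44 mm: the cube does not reach this height (z outside [0, 24]); the cube at (6.5, 12.5) (footprint 29×10) is included at this height; the cube at (7.5, 11) does not reach this height (z outside [9.5, 22.5]); Combining (union): only the 29×10 cube at (6.5, 12.5) is present, so the union is just that shape — 1 connected region. Overall, the cross-section is a single solid region. Island count = 1.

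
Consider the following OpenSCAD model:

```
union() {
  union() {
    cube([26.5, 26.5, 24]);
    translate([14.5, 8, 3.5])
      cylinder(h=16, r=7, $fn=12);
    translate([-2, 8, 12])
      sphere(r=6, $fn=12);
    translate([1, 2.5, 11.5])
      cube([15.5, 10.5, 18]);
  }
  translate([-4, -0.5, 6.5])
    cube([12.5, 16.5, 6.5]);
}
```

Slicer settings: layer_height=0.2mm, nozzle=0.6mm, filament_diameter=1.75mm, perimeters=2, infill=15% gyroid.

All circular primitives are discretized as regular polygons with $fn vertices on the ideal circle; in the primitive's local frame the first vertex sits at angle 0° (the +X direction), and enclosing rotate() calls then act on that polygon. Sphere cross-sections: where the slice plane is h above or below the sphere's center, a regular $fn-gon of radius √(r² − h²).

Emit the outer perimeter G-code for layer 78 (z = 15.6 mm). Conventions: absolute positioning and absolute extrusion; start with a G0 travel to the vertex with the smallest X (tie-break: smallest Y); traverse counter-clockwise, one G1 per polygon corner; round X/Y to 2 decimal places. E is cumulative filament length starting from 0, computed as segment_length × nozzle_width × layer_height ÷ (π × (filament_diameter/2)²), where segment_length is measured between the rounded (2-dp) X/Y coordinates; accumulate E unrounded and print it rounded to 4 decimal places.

G0 X-6.80 Y8.00 Z15.60
G1 X-6.16 Y5.60 E0.1239
G1 X-4.40 Y3.84 E0.2481
G1 X-2.00 Y3.20 E0.3720
G1 X0.00 Y3.74 E0.4754
G1 X0.00 Y0.00 E0.6620
G1 X26.50 Y0.00 E1.9841
G1 X26.50 Y26.50 E3.3061
G1 X0.00 Y26.50 E4.6282
G1 X0.00 Y12.26 E5.3387
G1 X-2.00 Y12.80 E5.4420
G1 X-4.40 Y12.16 E5.5659
G1 X-6.16 Y10.40 E5.6901
G1 X-6.80 Y8.00 E5.8140

At z = 15.6 mm: the cube (footprint 26.5×26.5) is included at this height; the r=7 cylinder at (14.5, 8) gives a regular 12-gon of circumradius 7 (constant along its height); the sphere at (-2, 8): section is a regular 12-gon, circumradius = √(r²−h²) = √(6²−3.6²) = 4.800; the cube at (1, 2.5) is present — its section is the full 15.5×10.5 rectangle; Taking the union: the regions partially overlap (shared area 326.18 mm²), so overlapping operands fuse into one piece — 1 connected region; the cube at (-4, -0.5) is not intersected at this z (z outside [6.5, 13]); Combining (union): only that combined region is present, so the union is just that shape — 1 connected region. The outline is a single polygon with 13 vertices. Extrusion per mm of travel: 0.6 × 0.2 / (π × 0.875²) = 0.049890. Accumulating E over each segment gives final E = 5.8140.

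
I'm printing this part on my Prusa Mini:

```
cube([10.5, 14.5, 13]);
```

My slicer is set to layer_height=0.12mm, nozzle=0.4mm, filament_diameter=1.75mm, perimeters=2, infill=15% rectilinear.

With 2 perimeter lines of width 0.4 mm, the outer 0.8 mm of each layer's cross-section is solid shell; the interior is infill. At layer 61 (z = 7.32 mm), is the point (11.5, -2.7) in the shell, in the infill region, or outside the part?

outside

At z = 7.32 mm: the cube is present — its section is the full 10.5×14.5 rectangle. Overall, the cross-section is a single solid region. The nearest boundary edge runs (0.00, 0.00)→(10.50, 0.00); distance from the point to it = 2.88 mm. The point is not inside any of the regions above, so it lies outside the cross-section (2.88 mm from the nearest boundary).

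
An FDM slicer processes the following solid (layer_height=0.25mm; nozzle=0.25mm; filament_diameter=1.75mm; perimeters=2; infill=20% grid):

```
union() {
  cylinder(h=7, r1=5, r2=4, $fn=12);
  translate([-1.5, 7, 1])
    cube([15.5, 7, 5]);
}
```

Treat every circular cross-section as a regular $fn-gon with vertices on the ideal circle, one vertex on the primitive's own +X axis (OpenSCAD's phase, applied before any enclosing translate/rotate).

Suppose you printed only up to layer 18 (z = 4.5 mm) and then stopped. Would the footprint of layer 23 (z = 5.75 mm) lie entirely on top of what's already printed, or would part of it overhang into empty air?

entirely on top

Compare the two slices. At z = 4.5: the cone: at t=0.643 of its height the radius interpolates to r₁+(r₂−r₁)t = 4.357, giving a regular 12-gon of that circumradius (area = (12/2)·4.357²·sin(360°/12) = 56.95 mm²); the 15.5×7 cube at (-1.5, 7) contributes its full rectangle (area 108.50 mm²); Merging all regions: the 2 present regions are separate (no shared area or edge), so areas and boundary lengths simply add and each stays a separate island — area = 165.45 mm². At z = 5.75: the cone (r1=5→r2=4) has section circumradius 4.179 here — a regular 12-gon (area = (12/2)·4.179²·sin(360°/12) = 52.38 mm²); the 15.5×7 cube at (-1.5, 7) contributes its full rectangle (area 108.50 mm²); Combining (union): the 2 present regions are separate (no shared area or edge), so areas and boundary lengths simply add and each stays a separate island — area = 160.88 mm². Checking containment: the cross-section at z = 5.75 is a subset of the cross-section at z = 4.5.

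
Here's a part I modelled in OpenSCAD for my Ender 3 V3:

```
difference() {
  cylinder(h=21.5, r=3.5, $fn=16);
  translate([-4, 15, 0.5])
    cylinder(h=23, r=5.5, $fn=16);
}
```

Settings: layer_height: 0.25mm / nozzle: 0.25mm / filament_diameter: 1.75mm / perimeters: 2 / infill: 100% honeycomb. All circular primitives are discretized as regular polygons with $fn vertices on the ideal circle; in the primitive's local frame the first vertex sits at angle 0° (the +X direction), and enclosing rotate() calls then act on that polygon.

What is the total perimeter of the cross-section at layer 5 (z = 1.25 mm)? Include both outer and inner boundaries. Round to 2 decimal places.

At z = 1.25 mm: the cylinder: section is a regular 16-gon, circumradius r=3.5 (perimeter = 2·16·3.500·sin(180°/16) = 21.85 mm); the r=5.5 cylinder at (-4, 15) gives a regular 16-gon of circumradius 5.5 (constant along its height) (perimeter = 2·16·5.500·sin(180°/16) = 34.34 mm); After the difference (first − rest): starting from the r=3.5 cylinder, the r=5.5 cylinder at (-4, 15) misses the remaining region (no effect) — boundary = 21.85 mm. Overall, the cross-section is a single solid region. Total boundary length (outer) = 21.85 mm.

21.85 mm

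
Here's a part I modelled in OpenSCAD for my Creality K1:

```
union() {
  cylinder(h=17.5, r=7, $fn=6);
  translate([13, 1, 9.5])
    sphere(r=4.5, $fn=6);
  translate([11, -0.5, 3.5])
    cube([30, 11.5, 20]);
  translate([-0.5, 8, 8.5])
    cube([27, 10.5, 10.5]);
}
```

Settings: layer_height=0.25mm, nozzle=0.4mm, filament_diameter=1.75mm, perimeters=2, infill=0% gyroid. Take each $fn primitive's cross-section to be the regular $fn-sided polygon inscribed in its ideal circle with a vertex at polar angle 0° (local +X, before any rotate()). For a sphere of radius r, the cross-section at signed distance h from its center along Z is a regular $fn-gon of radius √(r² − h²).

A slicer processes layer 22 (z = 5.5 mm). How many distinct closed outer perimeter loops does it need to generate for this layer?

At z = 5.5 mm: the r=7 cylinder contributes a regular 6-gon of circumradius 7; the sphere at (13, 1): section is a regular 6-gon, circumradius = √(r²−h²) = √(4.5²−4²) = 2.062; the 30×11.5 cube at (11, -0.5) contributes its full rectangle; the cube at (-0.5, 8) is not intersected at this z (z outside [8.5, 19]); Merging all regions: the regions partially overlap (shared area 10.40 mm²), so overlapping operands fuse into one piece — 2 connected regions. The result has 2 disconnected regions.

2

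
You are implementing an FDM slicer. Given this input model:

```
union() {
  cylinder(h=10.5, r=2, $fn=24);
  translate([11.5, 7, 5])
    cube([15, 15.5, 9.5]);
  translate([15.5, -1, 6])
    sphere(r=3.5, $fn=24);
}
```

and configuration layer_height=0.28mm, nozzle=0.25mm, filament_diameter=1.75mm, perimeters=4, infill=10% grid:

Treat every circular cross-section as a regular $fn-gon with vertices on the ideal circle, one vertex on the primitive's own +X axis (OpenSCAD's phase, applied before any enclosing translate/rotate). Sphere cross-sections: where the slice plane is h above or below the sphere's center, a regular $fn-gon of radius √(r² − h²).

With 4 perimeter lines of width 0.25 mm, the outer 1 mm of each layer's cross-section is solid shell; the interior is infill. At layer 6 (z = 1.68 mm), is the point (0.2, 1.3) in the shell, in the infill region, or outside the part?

shell

At z = 1.68 mm: the cylinder: section is a regular 24-gon, circumradius r=2; the cube at (11.5, 7) does not reach this height (z outside [5, 14.5]); the sphere at (15.5, -1) is not intersected at this z (|z−center|=4.320 > r=3.5); Merging all regions: only the r=2 cylinder is present, so the union is just that shape — 1 connected region. Overall, the cross-section is a single solid region. The nearest boundary edge runs (0.52, 1.93)→(0.00, 2.00); distance from the point to it = 0.67 mm. The point is inside the cross-section, 0.67 mm from the nearest boundary — within the 1 mm shell band (4 × 0.25).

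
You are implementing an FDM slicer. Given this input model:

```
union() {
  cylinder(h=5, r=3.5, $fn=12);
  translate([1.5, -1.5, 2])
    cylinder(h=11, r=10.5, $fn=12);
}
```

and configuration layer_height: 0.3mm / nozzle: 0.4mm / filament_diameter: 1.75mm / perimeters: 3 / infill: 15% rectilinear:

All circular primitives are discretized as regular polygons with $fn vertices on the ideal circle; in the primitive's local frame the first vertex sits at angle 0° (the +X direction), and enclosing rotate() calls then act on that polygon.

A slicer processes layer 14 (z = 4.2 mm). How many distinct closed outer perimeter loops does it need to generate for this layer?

At z = 4.2 mm: the r=3.5 cylinder gives a regular 12-gon of circumradius 3.5 (constant along its height); the r=10.5 cylinder at (1.5, -1.5) gives a regular 12-gon of circumradius 10.5 (constant along its height); Taking the union: the r=3.5 cylinder lies entirely inside the r=10.5 cylinder at (1.5, -1.5), so the union is just the r=10.5 cylinder at (1.5, -1.5) — 1 connected region. The result has 1 disconnected region.

1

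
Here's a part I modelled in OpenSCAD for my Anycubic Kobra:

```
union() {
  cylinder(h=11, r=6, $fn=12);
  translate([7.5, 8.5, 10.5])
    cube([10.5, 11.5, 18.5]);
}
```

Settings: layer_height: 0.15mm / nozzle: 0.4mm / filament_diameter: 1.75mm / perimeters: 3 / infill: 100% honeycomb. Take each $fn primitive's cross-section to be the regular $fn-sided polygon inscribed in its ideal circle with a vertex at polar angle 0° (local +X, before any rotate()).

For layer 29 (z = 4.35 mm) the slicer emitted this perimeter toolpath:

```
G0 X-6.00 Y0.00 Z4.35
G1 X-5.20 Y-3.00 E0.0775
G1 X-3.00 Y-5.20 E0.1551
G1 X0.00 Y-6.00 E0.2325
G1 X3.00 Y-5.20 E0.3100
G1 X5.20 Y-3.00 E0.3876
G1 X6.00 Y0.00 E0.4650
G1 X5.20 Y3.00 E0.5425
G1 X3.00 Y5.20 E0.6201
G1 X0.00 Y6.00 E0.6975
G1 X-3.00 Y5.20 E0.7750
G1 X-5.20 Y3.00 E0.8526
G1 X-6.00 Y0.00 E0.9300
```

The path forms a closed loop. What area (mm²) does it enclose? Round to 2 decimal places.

Apply the shoelace formula to the sequence of (X, Y) vertices; enclosed area = 108.08 mm².

108.08 mm²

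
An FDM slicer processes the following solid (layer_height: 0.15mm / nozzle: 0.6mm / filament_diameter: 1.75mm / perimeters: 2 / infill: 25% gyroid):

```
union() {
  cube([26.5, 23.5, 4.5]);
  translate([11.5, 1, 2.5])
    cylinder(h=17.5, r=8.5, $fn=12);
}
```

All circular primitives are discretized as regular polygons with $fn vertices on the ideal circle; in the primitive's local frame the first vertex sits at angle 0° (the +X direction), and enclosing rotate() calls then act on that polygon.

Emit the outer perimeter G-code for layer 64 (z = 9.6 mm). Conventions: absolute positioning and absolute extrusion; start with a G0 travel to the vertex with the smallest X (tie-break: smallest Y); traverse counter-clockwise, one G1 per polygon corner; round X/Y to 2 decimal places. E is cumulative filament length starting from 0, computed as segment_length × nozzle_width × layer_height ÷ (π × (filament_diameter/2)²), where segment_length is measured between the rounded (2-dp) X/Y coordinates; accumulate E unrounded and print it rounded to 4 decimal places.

At z = 9.6 mm: the cube does not reach this height (z outside [0, 4.5]); the r=8.5 cylinder at (11.5, 1) gives a regular 12-gon of circumradius 8.5 (constant along its height); Combining (union): only the r=8.5 cylinder at (11.5, 1) is present, so the union is just that shape — 1 connected region. The outline is a single polygon with 12 vertices. Extrusion per mm of travel: 0.6 × 0.15 / (π × 0.875²) = 0.037418. Accumulating E over each segment gives final E = 1.9755.

G0 X3.00 Y1.00 Z9.60
G1 X4.14 Y-3.25 E0.1646
G1 X7.25 Y-6.36 E0.3292
G1 X11.50 Y-7.50 E0.4939
G1 X15.75 Y-6.36 E0.6585
G1 X18.86 Y-3.25 E0.8231
G1 X20.00 Y1.00 E0.9877
G1 X18.86 Y5.25 E1.1524
G1 X15.75 Y8.36 E1.3169
G1 X11.50 Y9.50 E1.4816
G1 X7.25 Y8.36 E1.6462
G1 X4.14 Y5.25 E1.8108
G1 X3.00 Y1.00 E1.9755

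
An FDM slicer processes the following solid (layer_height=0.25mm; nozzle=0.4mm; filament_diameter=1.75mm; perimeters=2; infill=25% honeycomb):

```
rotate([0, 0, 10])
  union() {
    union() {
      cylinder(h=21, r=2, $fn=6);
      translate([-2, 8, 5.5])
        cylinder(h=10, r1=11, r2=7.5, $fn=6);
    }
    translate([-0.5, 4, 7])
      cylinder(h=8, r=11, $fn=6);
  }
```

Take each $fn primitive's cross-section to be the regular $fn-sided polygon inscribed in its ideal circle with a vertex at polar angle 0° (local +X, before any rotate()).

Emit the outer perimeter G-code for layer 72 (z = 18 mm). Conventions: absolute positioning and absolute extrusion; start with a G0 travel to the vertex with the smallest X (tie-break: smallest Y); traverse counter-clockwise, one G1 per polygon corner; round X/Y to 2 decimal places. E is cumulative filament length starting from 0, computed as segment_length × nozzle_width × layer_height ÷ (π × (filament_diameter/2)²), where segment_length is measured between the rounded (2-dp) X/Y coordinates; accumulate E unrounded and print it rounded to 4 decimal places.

At z = 18 mm: the cylinder: section is a regular 6-gon, circumradius r=2; the cone at (-2, 8) is not intersected at this z (z outside [5.5, 15.5]); Taking the union: only the r=2 cylinder is present, so the union is just that shape — 1 connected region; the cylinder at (-0.5, 4) is absent (z outside [7, 15]); Merging all regions: only that combined region is present, so the union is just that shape — 1 connected region; (rotated 10° about Z; rotation is an isometry so areas/perimeters/island counts are preserved). The outline is a single polygon with 6 vertices. Extrusion per mm of travel: 0.4 × 0.25 / (π × 0.875²) = 0.041575. Accumulating E over each segment gives final E = 0.4990.

G0 X-1.97 Y-0.35 Z18.00
G1 X-0.68 Y-1.88 E0.0832
G1 X1.29 Y-1.53 E0.1664
G1 X1.97 Y0.35 E0.2495
G1 X0.68 Y1.88 E0.3327
G1 X-1.29 Y1.53 E0.4159
G1 X-1.97 Y-0.35 E0.4990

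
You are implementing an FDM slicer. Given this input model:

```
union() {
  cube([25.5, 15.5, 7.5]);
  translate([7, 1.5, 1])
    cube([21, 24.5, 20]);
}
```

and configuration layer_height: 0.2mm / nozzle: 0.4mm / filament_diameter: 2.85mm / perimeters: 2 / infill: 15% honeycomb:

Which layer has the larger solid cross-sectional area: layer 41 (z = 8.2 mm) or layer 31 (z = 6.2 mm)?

Layer 41 (z = 8.2): the cube does not reach this height (z outside [0, 7.5]); the 21×24.5 cube at (7, 1.5) contributes its full rectangle (area 514.50 mm²); Combining (union): only the 21×24.5 cube at (7, 1.5) is present, so the union is just that shape — area = 514.50 mm². So its area = 514.50 mm². Layer 31 (z = 6.2): the cube (footprint 25.5×15.5) is included at this height (area 395.25 mm²); the 21×24.5 cube at (7, 1.5) contributes its full rectangle (area 514.50 mm²); Taking the union: the regions partially overlap — summed areas 909.75 mm² minus the doubly-counted overlap 259.00 mm² gives 650.75 mm² — area = 650.75 mm². So its area = 650.75 mm². Layer 31 is larger (650.75 vs 514.50 mm²).

layer 31 (z = 6.2 mm)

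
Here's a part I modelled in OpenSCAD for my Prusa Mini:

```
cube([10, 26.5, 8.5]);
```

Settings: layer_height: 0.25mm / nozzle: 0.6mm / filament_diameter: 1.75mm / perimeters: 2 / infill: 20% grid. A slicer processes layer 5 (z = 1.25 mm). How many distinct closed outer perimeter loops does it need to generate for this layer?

At z = 1.25 mm: the cube is present — its section is the full 10×26.5 rectangle. The result has 1 disconnected region.

1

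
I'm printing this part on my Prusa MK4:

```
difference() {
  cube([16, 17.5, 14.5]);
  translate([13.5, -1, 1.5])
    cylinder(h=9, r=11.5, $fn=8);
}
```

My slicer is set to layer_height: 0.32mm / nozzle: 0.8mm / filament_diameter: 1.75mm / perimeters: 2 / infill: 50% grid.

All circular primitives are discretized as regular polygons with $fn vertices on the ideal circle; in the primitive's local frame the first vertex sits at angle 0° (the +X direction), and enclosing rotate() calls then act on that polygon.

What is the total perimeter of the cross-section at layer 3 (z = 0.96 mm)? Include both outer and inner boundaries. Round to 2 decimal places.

67.00 mm

At z = 0.96 mm: the cube is present — its section is the full 16×17.5 rectangle (perimeter 67.00 mm); the cylinder at (13.5, -1) does not reach this height (z outside [1.5, 10.5]); After the difference (first − rest): none of the subtracted shapes is present at this height, so the 16×17.5 cube is unchanged — boundary = 67.00 mm. Overall, the cross-section is a single solid region. Total boundary length (outer) = 67.00 mm.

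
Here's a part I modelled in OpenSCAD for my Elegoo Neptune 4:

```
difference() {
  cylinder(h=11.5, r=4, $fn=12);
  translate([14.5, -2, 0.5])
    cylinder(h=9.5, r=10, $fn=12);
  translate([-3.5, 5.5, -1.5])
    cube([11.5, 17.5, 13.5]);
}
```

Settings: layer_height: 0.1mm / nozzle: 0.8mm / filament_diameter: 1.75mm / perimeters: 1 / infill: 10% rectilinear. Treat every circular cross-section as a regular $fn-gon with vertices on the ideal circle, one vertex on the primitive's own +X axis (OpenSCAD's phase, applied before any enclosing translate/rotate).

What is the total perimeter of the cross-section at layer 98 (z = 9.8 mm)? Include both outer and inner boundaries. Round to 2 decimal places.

24.85 mm

At z = 9.8 mm: the r=4 cylinder contributes a regular 12-gon of circumradius 4 (perimeter = 2·12·4.000·sin(180°/12) = 24.85 mm); the cylinder at (14.5, -2): section is a regular 12-gon, circumradius r=10 (perimeter = 2·12·10.000·sin(180°/12) = 62.12 mm); the 11.5×17.5 cube at (-3.5, 5.5) contributes its full rectangle (perimeter 58.00 mm); Subtracting the remaining from the first: starting from the r=4 cylinder, the r=10 cylinder at (14.5, -2) misses the remaining region (no effect); the 11.5×17.5 cube at (-3.5, 5.5) misses the remaining region (no effect) — boundary = 24.85 mm. Overall, the cross-section is a single solid region. Total boundary length (outer) = 24.85 mm.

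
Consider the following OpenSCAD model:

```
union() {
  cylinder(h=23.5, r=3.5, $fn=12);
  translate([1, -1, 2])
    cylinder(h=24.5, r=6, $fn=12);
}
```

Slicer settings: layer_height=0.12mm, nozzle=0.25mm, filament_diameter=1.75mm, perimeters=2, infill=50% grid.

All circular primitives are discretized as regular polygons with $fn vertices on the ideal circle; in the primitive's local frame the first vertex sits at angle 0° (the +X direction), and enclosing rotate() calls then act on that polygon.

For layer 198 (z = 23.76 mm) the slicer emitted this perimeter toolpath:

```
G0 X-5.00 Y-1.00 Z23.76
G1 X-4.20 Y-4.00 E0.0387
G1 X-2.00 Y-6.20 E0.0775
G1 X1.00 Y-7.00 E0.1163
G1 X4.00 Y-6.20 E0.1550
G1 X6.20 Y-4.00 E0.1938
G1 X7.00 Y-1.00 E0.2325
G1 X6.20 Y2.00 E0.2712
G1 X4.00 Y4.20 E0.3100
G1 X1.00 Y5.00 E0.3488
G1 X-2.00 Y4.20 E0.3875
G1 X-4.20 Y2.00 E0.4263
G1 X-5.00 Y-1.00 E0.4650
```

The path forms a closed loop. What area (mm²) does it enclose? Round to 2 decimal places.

108.08 mm²

Apply the shoelace formula to the sequence of (X, Y) vertices; enclosed area = 108.08 mm².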